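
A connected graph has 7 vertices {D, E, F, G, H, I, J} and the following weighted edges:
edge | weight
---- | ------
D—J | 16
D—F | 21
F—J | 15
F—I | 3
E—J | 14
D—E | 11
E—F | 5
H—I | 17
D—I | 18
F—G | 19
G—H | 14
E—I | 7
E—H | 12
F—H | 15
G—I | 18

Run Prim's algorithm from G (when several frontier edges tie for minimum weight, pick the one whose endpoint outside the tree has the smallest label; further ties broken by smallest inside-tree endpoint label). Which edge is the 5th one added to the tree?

D-E

Prim, starting at G.
Step 1: cheapest edge leaving the tree is G—H (14); add H.
Step 2: cheapest edge leaving the tree is E—H (12); add E.
Step 3: cheapest edge leaving the tree is E—F (5); add F.
Step 4: cheapest edge leaving the tree is F—I (3); add I.
Step 5: cheapest edge leaving the tree is D—E (11); add D.
Step 6: cheapest edge leaving the tree is E—J (14); add J.
The 5th edge added is D—E.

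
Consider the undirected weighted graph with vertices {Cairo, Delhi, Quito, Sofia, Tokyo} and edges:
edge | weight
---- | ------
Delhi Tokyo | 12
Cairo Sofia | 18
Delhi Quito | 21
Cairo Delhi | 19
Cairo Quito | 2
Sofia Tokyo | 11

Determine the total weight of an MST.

Prim's algorithm from Sofia:
Step 1: frontier [Sofia Tokyo 11, Cairo Sofia 18] → take Sofia Tokyo (11); add Tokyo.
Step 2: frontier [Cairo Sofia 18, Delhi Tokyo 12] → take Delhi Tokyo (12); add Delhi.
Step 3: frontier [Cairo Delhi 19, Delhi Quito 21, Cairo Sofia 18] → take Cairo Sofia (18); add Cairo.
Step 4: frontier [Cairo Quito 2, Delhi Quito 21] → take Cairo Quito (2); add Quito.
MST edges: Sofia Tokyo, Delhi Tokyo, Cairo Sofia, Cairo Quito; total weight 11+12+18+2 = 43.

43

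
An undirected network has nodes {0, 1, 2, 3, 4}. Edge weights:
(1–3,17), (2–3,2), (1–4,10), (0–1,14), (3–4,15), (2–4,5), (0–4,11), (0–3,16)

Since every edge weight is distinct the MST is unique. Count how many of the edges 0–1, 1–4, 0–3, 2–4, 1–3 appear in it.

2

Kruskal's algorithm — process edges by increasing weight (ties by edge label):
2–3 (2): add. Components now {0} {1} {2,3} {4}
2–4 (5): add. Components now {0} {1} {2,3,4}
1–4 (10): add. Components now {0} {1,2,3,4}
0–4 (11): add. Components now {0,1,2,3,4}
MST edge set: {2–3, 2–4, 1–4, 0–4}.
Of the listed edges, {1–4, 2–4} are in the MST → 2.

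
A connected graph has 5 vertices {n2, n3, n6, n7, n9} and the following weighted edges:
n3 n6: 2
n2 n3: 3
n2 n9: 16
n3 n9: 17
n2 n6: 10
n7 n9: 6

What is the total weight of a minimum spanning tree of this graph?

27

Sort edges by weight, then run Kruskal:
n3 n6 (2): add — endpoints in different components.
n2 n3 (3): add — endpoints in different components.
n7 n9 (6): add — endpoints in different components.
n2 n6 (10): skip — n2 and n6 already connected.
n2 n9 (16): add — endpoints in different components.
MST edges: n3 n6, n2 n3, n7 n9, n2 n9; total weight 2+3+6+16 = 27.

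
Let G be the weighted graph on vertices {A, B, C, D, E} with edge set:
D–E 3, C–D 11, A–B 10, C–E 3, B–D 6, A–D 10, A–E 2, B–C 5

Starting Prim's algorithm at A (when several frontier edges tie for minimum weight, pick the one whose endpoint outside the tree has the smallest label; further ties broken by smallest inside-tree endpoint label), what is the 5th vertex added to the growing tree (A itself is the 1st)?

Grow the tree from A using Prim:
Step 1: cheapest edge leaving the tree is A–E (2); add E.
Step 2: cheapest edge leaving the tree is C–E (3); add C.
Step 3: cheapest edge leaving the tree is D–E (3); add D.
Step 4: cheapest edge leaving the tree is B–C (5); add B.
Vertex order: A, E, C, D, B. The 5th vertex is B.

B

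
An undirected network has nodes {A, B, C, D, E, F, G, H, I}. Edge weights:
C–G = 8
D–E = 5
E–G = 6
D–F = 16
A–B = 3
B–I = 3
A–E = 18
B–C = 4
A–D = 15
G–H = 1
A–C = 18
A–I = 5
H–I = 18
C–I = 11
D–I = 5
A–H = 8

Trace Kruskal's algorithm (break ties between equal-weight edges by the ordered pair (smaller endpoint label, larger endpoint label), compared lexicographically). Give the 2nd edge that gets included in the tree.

Sort edges by weight, then run Kruskal:
G–H (1): add — endpoints in different components.
A–B (3): add — endpoints in different components.
B–I (3): add — endpoints in different components.
B–C (4): add — endpoints in different components.
A–I (5): skip — A and I already connected.
D–E (5): add — endpoints in different components.
D–I (5): add — endpoints in different components.
E–G (6): add — endpoints in different components.
A–H (8): skip — A and H already connected.
C–G (8): skip — C and G already connected.
C–I (11): skip — C and I already connected.
A–D (15): skip — A and D already connected.
D–F (16): add — endpoints in different components.
The 2nd edge added is A–B.

A-B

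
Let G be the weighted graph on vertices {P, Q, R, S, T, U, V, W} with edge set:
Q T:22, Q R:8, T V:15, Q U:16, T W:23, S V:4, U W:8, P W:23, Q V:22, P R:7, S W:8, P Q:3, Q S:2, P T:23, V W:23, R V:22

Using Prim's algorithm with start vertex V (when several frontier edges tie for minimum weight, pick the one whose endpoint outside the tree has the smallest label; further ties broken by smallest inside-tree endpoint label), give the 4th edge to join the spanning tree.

P-R

Grow the tree from V using Prim:
Step 1: cheapest edge leaving the tree is S V (4); add S.
Step 2: cheapest edge leaving the tree is Q S (2); add Q.
Step 3: cheapest edge leaving the tree is P Q (3); add P.
Step 4: cheapest edge leaving the tree is P R (7); add R.
Step 5: cheapest edge leaving the tree is S W (8); add W.
Step 6: cheapest edge leaving the tree is U W (8); add U.
Step 7: cheapest edge leaving the tree is T V (15); add T.
The 4th edge added is P R.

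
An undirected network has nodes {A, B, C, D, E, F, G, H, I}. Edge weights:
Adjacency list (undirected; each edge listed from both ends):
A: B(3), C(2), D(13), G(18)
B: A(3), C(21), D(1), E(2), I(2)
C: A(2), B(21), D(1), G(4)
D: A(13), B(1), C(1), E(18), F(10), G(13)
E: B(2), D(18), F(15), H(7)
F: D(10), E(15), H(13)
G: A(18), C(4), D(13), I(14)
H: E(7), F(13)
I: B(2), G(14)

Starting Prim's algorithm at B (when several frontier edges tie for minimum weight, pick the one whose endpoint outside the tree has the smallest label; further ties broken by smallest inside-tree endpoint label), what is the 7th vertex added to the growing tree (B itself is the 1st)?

Prim, starting at B.
Step 1: cheapest edge leaving the tree is B—D (1); add D.
Step 2: cheapest edge leaving the tree is C—D (1); add C.
Step 3: cheapest edge leaving the tree is A—C (2); add A.
Step 4: cheapest edge leaving the tree is B—E (2); add E.
Step 5: cheapest edge leaving the tree is B—I (2); add I.
Step 6: cheapest edge leaving the tree is C—G (4); add G.
Step 7: cheapest edge leaving the tree is E—H (7); add H.
Step 8: cheapest edge leaving the tree is D—F (10); add F.
Vertex order: B, D, C, A, E, I, G, H, F. The 7th vertex is G.

G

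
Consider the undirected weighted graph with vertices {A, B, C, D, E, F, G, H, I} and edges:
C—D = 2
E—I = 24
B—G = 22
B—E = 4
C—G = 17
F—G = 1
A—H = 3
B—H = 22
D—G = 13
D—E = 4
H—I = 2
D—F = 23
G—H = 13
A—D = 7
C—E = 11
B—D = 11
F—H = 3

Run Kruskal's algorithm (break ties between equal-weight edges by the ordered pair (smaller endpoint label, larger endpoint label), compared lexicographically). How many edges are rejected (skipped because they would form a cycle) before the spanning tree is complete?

0

Kruskal: consider edges lightest-first.
F—G (1): add — endpoints in different components.
C—D (2): add — endpoints in different components.
H—I (2): add — endpoints in different components.
A—H (3): add — endpoints in different components.
F—H (3): add — endpoints in different components.
B—E (4): add — endpoints in different components.
D—E (4): add — endpoints in different components.
A—D (7): add — endpoints in different components.
Edges rejected before the tree was complete: 0.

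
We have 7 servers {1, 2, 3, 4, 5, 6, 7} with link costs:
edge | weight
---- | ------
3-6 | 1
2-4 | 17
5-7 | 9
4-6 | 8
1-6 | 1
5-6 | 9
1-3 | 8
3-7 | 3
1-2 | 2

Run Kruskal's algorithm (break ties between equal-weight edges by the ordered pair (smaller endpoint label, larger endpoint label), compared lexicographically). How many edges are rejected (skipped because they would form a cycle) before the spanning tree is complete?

Sort edges by weight, then run Kruskal:
1-6 (1): add — endpoints in different components.
3-6 (1): add — endpoints in different components.
1-2 (2): add — endpoints in different components.
3-7 (3): add — endpoints in different components.
1-3 (8): skip — 1 and 3 already connected.
4-6 (8): add — endpoints in different components.
5-6 (9): add — endpoints in different components.
Edges rejected before the tree was complete: 1.

1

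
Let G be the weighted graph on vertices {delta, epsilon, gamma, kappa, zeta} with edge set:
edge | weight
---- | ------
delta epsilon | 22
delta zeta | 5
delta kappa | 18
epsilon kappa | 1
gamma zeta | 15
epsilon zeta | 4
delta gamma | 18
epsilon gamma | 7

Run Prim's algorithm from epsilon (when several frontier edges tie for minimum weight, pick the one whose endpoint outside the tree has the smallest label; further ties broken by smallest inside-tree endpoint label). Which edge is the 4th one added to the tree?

epsilon-gamma

Grow the tree from epsilon using Prim:
Step 1: frontier [epsilon kappa 1, epsilon zeta 4, epsilon gamma 7, delta epsilon 22] → take epsilon kappa (1); add kappa.
Step 2: frontier [epsilon zeta 4, epsilon gamma 7, delta epsilon 22, delta kappa 18] → take epsilon zeta (4); add zeta.
Step 3: frontier [epsilon gamma 7, delta epsilon 22, delta kappa 18, delta zeta 5, gamma zeta 15] → take delta zeta (5); add delta.
Step 4: frontier [delta gamma 18, epsilon gamma 7, gamma zeta 15] → take epsilon gamma (7); add gamma.
The 4th edge added is epsilon gamma.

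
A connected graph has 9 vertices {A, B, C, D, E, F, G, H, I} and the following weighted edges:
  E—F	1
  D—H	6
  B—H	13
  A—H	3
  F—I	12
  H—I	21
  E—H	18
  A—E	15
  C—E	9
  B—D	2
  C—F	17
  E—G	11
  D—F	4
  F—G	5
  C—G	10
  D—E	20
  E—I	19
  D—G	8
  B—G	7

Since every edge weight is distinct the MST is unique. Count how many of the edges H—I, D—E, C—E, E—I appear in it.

1

Kruskal's algorithm — process edges by increasing weight (ties by edge label):
E—F (1): add — endpoints in different components.
B—D (2): add — endpoints in different components.
A—H (3): add — endpoints in different components.
D—F (4): add — endpoints in different components.
F—G (5): add — endpoints in different components.
D—H (6): add — endpoints in different components.
B—G (7): skip — B and G already connected.
D—G (8): skip — D and G already connected.
C—E (9): add — endpoints in different components.
C—G (10): skip — C and G already connected.
E—G (11): skip — E and G already connected.
F—I (12): add — endpoints in different components.
MST edge set: {E—F, B—D, A—H, D—F, F—G, D—H, C—E, F—I}.
Of the listed edges, {C—E} are in the MST → 1.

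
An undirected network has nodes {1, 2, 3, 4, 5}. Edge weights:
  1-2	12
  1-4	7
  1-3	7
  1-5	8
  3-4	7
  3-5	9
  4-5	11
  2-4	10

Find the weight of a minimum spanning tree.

Kruskal: consider edges lightest-first.
1-3 (7): add — endpoints in different components.
1-4 (7): add — endpoints in different components.
3-4 (7): skip — 3 and 4 already connected.
1-5 (8): add — endpoints in different components.
3-5 (9): skip — 3 and 5 already connected.
2-4 (10): add — endpoints in different components.
MST edges: 1-3, 1-4, 1-5, 2-4; total weight 7+7+8+10 = 32.

32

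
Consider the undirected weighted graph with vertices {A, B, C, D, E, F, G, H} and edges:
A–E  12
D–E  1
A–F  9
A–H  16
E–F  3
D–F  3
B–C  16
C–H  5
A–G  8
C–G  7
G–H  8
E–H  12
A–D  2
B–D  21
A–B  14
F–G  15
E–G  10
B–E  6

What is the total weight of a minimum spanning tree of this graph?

32

Prim, starting at B.
Step 1: cheapest edge leaving the tree is B–E (6); add E.
Step 2: cheapest edge leaving the tree is D–E (1); add D.
Step 3: cheapest edge leaving the tree is A–D (2); add A.
Step 4: cheapest edge leaving the tree is D–F (3); add F.
Step 5: cheapest edge leaving the tree is A–G (8); add G.
Step 6: cheapest edge leaving the tree is C–G (7); add C.
Step 7: cheapest edge leaving the tree is C–H (5); add H.
MST edges: B–E, D–E, A–D, D–F, A–G, C–G, C–H; total weight 6+1+2+3+8+7+5 = 32.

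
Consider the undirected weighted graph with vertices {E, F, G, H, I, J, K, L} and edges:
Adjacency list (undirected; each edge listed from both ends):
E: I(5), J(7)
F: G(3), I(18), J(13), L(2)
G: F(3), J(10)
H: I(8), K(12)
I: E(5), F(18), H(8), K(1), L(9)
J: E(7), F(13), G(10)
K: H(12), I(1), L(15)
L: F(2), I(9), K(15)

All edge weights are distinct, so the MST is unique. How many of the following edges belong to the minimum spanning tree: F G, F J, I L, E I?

3

Sort edges by weight, then run Kruskal:
I K (1): add — endpoints in different components.
F L (2): add — endpoints in different components.
F G (3): add — endpoints in different components.
E I (5): add — endpoints in different components.
E J (7): add — endpoints in different components.
H I (8): add — endpoints in different components.
I L (9): add — endpoints in different components.
MST edge set: {I K, F L, F G, E I, E J, H I, I L}.
Of the listed edges, {F G, I L, E I} are in the MST → 3.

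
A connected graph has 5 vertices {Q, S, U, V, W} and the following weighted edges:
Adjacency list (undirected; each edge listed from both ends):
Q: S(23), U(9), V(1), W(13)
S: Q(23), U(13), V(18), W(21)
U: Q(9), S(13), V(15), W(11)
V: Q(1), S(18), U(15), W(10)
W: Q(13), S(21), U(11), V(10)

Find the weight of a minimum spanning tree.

Kruskal's algorithm — process edges by increasing weight (ties by edge label):
Q—V (1): add — endpoints in different components.
Q—U (9): add — endpoints in different components.
V—W (10): add — endpoints in different components.
U—W (11): skip — W and U already connected.
Q—W (13): skip — W and Q already connected.
S—U (13): add — endpoints in different components.
MST edges: Q—V, Q—U, V—W, S—U; total weight 1+9+10+13 = 33.

33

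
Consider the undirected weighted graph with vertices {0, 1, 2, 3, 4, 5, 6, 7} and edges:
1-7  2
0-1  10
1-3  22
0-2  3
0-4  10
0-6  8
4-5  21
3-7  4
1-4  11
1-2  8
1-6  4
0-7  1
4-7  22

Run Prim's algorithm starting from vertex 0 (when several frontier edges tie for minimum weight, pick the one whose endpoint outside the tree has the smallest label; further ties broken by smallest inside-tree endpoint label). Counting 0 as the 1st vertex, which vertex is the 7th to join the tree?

4

Grow the tree from 0 using Prim:
Step 1: cheapest edge leaving the tree is 0-7 (1); add 7.
Step 2: cheapest edge leaving the tree is 1-7 (2); add 1.
Step 3: cheapest edge leaving the tree is 0-2 (3); add 2.
Step 4: cheapest edge leaving the tree is 3-7 (4); add 3.
Step 5: cheapest edge leaving the tree is 1-6 (4); add 6.
Step 6: cheapest edge leaving the tree is 0-4 (10); add 4.
Step 7: cheapest edge leaving the tree is 4-5 (21); add 5.
Vertex order: 0, 7, 1, 2, 3, 6, 4, 5. The 7th vertex is 4.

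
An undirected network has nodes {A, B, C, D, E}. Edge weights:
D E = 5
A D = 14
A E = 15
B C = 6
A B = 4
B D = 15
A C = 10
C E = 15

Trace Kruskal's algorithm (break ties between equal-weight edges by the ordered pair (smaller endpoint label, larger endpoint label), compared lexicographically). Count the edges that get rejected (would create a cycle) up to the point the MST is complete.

1

Sort edges by weight, then run Kruskal:
A B (4): add. Components now {A,B} {C} {D} {E}
D E (5): add. Components now {A,B} {C} {D,E}
B C (6): add. Components now {A,B,C} {D,E}
A C (10): skip — A and C already connected.
A D (14): add. Components now {A,B,C,D,E}
Edges rejected before the tree was complete: 1.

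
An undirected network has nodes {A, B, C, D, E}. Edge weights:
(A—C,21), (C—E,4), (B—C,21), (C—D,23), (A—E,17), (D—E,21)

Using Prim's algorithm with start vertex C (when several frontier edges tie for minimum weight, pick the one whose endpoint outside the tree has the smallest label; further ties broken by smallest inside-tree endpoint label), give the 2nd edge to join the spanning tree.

A-E

Prim, starting at C.
Step 1: frontier [C—E 4, A—C 21, B—C 21, C—D 23] → take C—E (4); add E.
Step 2: frontier [A—C 21, B—C 21, C—D 23, A—E 17, D—E 21] → take A—E (17); add A.
Step 3: frontier [B—C 21, C—D 23, D—E 21] → take B—C (21); add B.
Step 4: frontier [C—D 23, D—E 21] → take D—E (21); add D.
The 2nd edge added is A—E.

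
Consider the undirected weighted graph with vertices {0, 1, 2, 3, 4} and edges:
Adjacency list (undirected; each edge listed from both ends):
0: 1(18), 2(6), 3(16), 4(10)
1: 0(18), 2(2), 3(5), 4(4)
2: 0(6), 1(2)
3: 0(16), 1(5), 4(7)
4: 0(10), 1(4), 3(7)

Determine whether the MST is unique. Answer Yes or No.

Kruskal's algorithm — process edges by increasing weight (ties by edge label):
1-2 (2): add — endpoints in different components.
1-4 (4): add — endpoints in different components.
1-3 (5): add — endpoints in different components.
0-2 (6): add — endpoints in different components.
Every non-tree edge has weight strictly greater than the heaviest edge on the tree path between its endpoints, so the MST is unique.

Yes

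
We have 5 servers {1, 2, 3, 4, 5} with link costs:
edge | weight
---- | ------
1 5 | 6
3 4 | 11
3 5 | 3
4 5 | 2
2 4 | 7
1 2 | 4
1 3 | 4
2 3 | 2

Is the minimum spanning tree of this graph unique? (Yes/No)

Kruskal: consider edges lightest-first.
2 3 (2): add. Components now {1} {2,3} {4} {5}
4 5 (2): add. Components now {1} {2,3} {4,5}
3 5 (3): add. Components now {1} {2,3,4,5}
1 2 (4): add. Components now {1,2,3,4,5}
Non-tree edge 1 3 has weight 4, equal to the heaviest edge on its tree cycle — swapping gives another MST of the same weight. Not unique.

No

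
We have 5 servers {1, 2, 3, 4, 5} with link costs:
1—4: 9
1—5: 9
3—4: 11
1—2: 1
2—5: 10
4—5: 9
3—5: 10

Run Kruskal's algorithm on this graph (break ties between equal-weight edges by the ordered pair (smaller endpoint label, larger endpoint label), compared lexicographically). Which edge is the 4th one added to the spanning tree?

Sort edges by weight, then run Kruskal:
1—2 (1): add — endpoints in different components.
1—4 (9): add — endpoints in different components.
1—5 (9): add — endpoints in different components.
4—5 (9): skip — 4 and 5 already connected.
2—5 (10): skip — 2 and 5 already connected.
3—5 (10): add — endpoints in different components.
The 4th edge added is 3—5.

3-5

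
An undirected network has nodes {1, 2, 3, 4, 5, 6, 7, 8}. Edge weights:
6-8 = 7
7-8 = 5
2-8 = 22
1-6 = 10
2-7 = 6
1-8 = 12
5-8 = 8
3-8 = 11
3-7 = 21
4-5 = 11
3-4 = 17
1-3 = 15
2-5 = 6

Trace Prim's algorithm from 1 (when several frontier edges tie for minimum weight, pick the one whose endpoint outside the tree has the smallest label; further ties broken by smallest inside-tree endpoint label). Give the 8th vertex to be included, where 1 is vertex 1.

Prim, starting at 1.
Step 1: cheapest edge leaving the tree is 1-6 (10); add 6.
Step 2: cheapest edge leaving the tree is 6-8 (7); add 8.
Step 3: cheapest edge leaving the tree is 7-8 (5); add 7.
Step 4: cheapest edge leaving the tree is 2-7 (6); add 2.
Step 5: cheapest edge leaving the tree is 2-5 (6); add 5.
Step 6: cheapest edge leaving the tree is 3-8 (11); add 3.
Step 7: cheapest edge leaving the tree is 4-5 (11); add 4.
Vertex order: 1, 6, 8, 7, 2, 5, 3, 4. The 8th vertex is 4.

4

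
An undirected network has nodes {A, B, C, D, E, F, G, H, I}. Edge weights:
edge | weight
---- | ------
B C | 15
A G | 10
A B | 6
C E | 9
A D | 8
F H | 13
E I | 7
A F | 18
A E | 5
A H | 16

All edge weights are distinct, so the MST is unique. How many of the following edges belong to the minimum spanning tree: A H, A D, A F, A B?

Kruskal's algorithm — process edges by increasing weight (ties by edge label):
A E (5): add — endpoints in different components.
A B (6): add — endpoints in different components.
E I (7): add — endpoints in different components.
A D (8): add — endpoints in different components.
C E (9): add — endpoints in different components.
A G (10): add — endpoints in different components.
F H (13): add — endpoints in different components.
B C (15): skip — B and C already connected.
A H (16): add — endpoints in different components.
MST edge set: {A E, A B, E I, A D, C E, A G, F H, A H}.
Of the listed edges, {A H, A D, A B} are in the MST → 3.

3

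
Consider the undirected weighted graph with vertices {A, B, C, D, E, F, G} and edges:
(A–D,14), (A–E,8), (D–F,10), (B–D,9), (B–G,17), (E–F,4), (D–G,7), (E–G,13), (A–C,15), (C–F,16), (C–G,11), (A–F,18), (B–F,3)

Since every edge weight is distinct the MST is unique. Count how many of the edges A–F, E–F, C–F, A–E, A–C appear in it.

Sort edges by weight, then run Kruskal:
B–F (3): add — endpoints in different components.
E–F (4): add — endpoints in different components.
D–G (7): add — endpoints in different components.
A–E (8): add — endpoints in different components.
B–D (9): add — endpoints in different components.
D–F (10): skip — D and F already connected.
C–G (11): add — endpoints in different components.
MST edge set: {B–F, E–F, D–G, A–E, B–D, C–G}.
Of the listed edges, {E–F, A–E} are in the MST → 2.

2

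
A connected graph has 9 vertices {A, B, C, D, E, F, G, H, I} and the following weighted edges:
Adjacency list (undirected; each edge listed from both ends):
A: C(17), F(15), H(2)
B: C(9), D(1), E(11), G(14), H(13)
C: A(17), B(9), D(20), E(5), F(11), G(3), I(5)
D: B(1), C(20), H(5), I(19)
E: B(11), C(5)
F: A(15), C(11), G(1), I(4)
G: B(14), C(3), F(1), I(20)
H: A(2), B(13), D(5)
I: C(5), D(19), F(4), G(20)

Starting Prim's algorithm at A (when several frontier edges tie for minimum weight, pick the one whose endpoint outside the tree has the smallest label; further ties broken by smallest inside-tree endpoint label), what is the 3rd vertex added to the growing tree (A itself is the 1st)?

D

Prim's algorithm from A:
Step 1: cheapest edge leaving the tree is A—H (2); add H.
Step 2: cheapest edge leaving the tree is D—H (5); add D.
Step 3: cheapest edge leaving the tree is B—D (1); add B.
Step 4: cheapest edge leaving the tree is B—C (9); add C.
Step 5: cheapest edge leaving the tree is C—G (3); add G.
Step 6: cheapest edge leaving the tree is F—G (1); add F.
Step 7: cheapest edge leaving the tree is F—I (4); add I.
Step 8: cheapest edge leaving the tree is C—E (5); add E.
Vertex order: A, H, D, B, C, G, F, I, E. The 3rd vertex is D.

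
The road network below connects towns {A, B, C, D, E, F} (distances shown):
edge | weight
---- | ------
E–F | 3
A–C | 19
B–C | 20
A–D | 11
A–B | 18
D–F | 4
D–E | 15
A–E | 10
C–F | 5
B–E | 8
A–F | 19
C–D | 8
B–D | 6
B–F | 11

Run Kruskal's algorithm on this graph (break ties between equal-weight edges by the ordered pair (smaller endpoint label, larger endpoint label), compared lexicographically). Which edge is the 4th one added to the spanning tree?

Kruskal's algorithm — process edges by increasing weight (ties by edge label):
E–F (3): add. Components now {A} {B} {C} {D} {E,F}
D–F (4): add. Components now {A} {B} {C} {D,E,F}
C–F (5): add. Components now {A} {B} {C,D,E,F}
B–D (6): add. Components now {A} {B,C,D,E,F}
B–E (8): skip — B and E already connected.
C–D (8): skip — C and D already connected.
A–E (10): add. Components now {A,B,C,D,E,F}
The 4th edge added is B–D.

B-D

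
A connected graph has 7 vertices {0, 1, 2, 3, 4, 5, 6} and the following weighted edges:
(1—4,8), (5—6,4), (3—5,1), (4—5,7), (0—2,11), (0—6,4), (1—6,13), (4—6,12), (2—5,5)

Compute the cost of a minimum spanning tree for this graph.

Grow the tree from 0 using Prim:
Step 1: cheapest edge leaving the tree is 0—6 (4); add 6.
Step 2: cheapest edge leaving the tree is 5—6 (4); add 5.
Step 3: cheapest edge leaving the tree is 3—5 (1); add 3.
Step 4: cheapest edge leaving the tree is 2—5 (5); add 2.
Step 5: cheapest edge leaving the tree is 4—5 (7); add 4.
Step 6: cheapest edge leaving the tree is 1—4 (8); add 1.
MST edges: 0—6, 5—6, 3—5, 2—5, 4—5, 1—4; total weight 4+4+1+5+7+8 = 29.

29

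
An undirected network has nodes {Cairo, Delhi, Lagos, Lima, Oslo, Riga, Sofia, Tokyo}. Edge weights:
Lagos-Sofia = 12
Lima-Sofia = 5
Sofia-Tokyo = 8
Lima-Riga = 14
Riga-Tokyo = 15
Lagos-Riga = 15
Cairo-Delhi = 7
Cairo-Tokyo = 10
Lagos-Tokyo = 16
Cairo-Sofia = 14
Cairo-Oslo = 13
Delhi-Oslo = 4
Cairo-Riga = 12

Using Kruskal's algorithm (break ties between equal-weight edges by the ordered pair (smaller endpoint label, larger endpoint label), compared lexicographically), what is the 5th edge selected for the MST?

Cairo-Tokyo

Kruskal's algorithm — process edges by increasing weight (ties by edge label):
Delhi-Oslo (4): add — endpoints in different components.
Lima-Sofia (5): add — endpoints in different components.
Cairo-Delhi (7): add — endpoints in different components.
Sofia-Tokyo (8): add — endpoints in different components.
Cairo-Tokyo (10): add — endpoints in different components.
Cairo-Riga (12): add — endpoints in different components.
Lagos-Sofia (12): add — endpoints in different components.
The 5th edge added is Cairo-Tokyo.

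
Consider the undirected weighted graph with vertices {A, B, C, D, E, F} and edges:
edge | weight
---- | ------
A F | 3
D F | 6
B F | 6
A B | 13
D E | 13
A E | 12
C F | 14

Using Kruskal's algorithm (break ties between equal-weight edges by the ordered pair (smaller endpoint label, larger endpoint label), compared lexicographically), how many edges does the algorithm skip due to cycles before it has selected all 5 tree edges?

2

Kruskal's algorithm — process edges by increasing weight (ties by edge label):
A F (3): add — endpoints in different components.
B F (6): add — endpoints in different components.
D F (6): add — endpoints in different components.
A E (12): add — endpoints in different components.
A B (13): skip — A and B already connected.
D E (13): skip — D and E already connected.
C F (14): add — endpoints in different components.
Edges rejected before the tree was complete: 2.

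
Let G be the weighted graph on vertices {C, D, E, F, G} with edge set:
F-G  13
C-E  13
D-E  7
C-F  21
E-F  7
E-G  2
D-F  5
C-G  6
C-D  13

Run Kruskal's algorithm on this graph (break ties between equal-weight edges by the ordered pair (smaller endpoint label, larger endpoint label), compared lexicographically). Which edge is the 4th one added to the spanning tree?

Kruskal: consider edges lightest-first.
E-G (2): add. Components now {C} {D} {E,G} {F}
D-F (5): add. Components now {C} {D,F} {E,G}
C-G (6): add. Components now {C,E,G} {D,F}
D-E (7): add. Components now {C,D,E,F,G}
The 4th edge added is D-E.

D-E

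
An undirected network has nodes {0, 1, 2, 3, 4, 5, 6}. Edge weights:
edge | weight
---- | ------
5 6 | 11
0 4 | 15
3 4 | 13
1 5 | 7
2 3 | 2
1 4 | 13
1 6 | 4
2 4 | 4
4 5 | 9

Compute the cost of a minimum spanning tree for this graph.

41

Prim, starting at 2.
Step 1: cheapest edge leaving the tree is 2 3 (2); add 3.
Step 2: cheapest edge leaving the tree is 2 4 (4); add 4.
Step 3: cheapest edge leaving the tree is 4 5 (9); add 5.
Step 4: cheapest edge leaving the tree is 1 5 (7); add 1.
Step 5: cheapest edge leaving the tree is 1 6 (4); add 6.
Step 6: cheapest edge leaving the tree is 0 4 (15); add 0.
MST edges: 2 3, 2 4, 4 5, 1 5, 1 6, 0 4; total weight 2+4+9+7+4+15 = 41.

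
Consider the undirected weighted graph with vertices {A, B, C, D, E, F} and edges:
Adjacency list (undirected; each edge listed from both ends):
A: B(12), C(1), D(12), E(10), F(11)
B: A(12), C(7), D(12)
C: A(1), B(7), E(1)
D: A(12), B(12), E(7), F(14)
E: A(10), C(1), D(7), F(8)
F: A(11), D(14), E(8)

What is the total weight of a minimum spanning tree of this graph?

24

Kruskal: consider edges lightest-first.
A-C (1): add — endpoints in different components.
C-E (1): add — endpoints in different components.
B-C (7): add — endpoints in different components.
D-E (7): add — endpoints in different components.
E-F (8): add — endpoints in different components.
MST edges: A-C, C-E, B-C, D-E, E-F; total weight 1+1+7+7+8 = 24.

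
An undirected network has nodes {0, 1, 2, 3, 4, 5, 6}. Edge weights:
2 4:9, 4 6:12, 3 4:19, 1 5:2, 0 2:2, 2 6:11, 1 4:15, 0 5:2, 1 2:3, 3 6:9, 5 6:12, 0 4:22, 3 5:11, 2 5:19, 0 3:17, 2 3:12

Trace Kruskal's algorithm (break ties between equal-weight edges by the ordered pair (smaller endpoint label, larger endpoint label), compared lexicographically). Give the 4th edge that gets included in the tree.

2-4

Kruskal: consider edges lightest-first.
0 2 (2): add. Components now {0,2} {1} {3} {4} {5} {6}
0 5 (2): add. Components now {0,2,5} {1} {3} {4} {6}
1 5 (2): add. Components now {0,1,2,5} {3} {4} {6}
1 2 (3): skip — 1 and 2 already connected.
2 4 (9): add. Components now {0,1,2,4,5} {3} {6}
3 6 (9): add. Components now {0,1,2,4,5} {3,6}
2 6 (11): add. Components now {0,1,2,3,4,5,6}
The 4th edge added is 2 4.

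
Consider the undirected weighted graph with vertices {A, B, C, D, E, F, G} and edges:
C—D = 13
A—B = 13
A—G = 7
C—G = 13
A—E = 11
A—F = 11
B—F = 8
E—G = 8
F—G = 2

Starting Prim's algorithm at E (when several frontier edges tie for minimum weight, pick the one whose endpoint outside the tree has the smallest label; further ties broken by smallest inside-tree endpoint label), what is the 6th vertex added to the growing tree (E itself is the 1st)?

C

Prim's algorithm from E:
Step 1: cheapest edge leaving the tree is E—G (8); add G.
Step 2: cheapest edge leaving the tree is F—G (2); add F.
Step 3: cheapest edge leaving the tree is A—G (7); add A.
Step 4: cheapest edge leaving the tree is B—F (8); add B.
Step 5: cheapest edge leaving the tree is C—G (13); add C.
Step 6: cheapest edge leaving the tree is C—D (13); add D.
Vertex order: E, G, F, A, B, C, D. The 6th vertex is C.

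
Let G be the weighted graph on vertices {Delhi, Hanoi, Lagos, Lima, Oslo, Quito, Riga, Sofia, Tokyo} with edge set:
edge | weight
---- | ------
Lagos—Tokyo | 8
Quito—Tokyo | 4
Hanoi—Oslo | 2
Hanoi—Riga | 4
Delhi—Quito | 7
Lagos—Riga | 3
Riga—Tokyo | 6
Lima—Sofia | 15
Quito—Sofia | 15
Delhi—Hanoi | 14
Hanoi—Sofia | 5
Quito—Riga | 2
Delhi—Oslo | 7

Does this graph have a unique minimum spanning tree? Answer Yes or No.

Kruskal's algorithm — process edges by increasing weight (ties by edge label):
Hanoi—Oslo (2): add — endpoints in different components.
Quito—Riga (2): add — endpoints in different components.
Lagos—Riga (3): add — endpoints in different components.
Hanoi—Riga (4): add — endpoints in different components.
Quito—Tokyo (4): add — endpoints in different components.
Hanoi—Sofia (5): add — endpoints in different components.
Riga—Tokyo (6): skip — Riga and Tokyo already connected.
Delhi—Oslo (7): add — endpoints in different components.
Delhi—Quito (7): skip — Delhi and Quito already connected.
Lagos—Tokyo (8): skip — Tokyo and Lagos already connected.
Delhi—Hanoi (14): skip — Hanoi and Delhi already connected.
Lima—Sofia (15): add — endpoints in different components.
Non-tree edge Delhi—Quito has weight 7, equal to the heaviest edge on its tree cycle — swapping gives another MST of the same weight. Not unique.

No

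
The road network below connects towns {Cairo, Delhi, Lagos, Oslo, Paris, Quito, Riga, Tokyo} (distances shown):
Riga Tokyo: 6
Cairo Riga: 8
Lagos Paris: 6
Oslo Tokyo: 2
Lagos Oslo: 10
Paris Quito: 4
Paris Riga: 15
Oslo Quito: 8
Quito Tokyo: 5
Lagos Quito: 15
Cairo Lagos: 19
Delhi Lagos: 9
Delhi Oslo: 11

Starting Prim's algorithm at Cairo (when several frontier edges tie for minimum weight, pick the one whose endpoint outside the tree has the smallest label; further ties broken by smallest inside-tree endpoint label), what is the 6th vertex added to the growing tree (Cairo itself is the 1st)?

Prim, starting at Cairo.
Step 1: frontier [Cairo Riga 8, Cairo Lagos 19] → take Cairo Riga (8); add Riga.
Step 2: frontier [Cairo Lagos 19, Riga Tokyo 6, Paris Riga 15] → take Riga Tokyo (6); add Tokyo.
Step 3: frontier [Cairo Lagos 19, Paris Riga 15, Oslo Tokyo 2, Quito Tokyo 5] → take Oslo Tokyo (2); add Oslo.
Step 4: frontier [Cairo Lagos 19, Oslo Quito 8, Lagos Oslo 10, Delhi Oslo 11, Paris Riga 15, Quito Tokyo 5] → take Quito Tokyo (5); add Quito.
Step 5: frontier [Cairo Lagos 19, Lagos Oslo 10, Delhi Oslo 11, Paris Quito 4, Lagos Quito 15, Paris Riga 15] → take Paris Quito (4); add Paris.
Step 6: frontier [Cairo Lagos 19, Lagos Oslo 10, Delhi Oslo 11, Lagos Paris 6, Lagos Quito 15] → take Lagos Paris (6); add Lagos.
Step 7: frontier [Delhi Lagos 9, Delhi Oslo 11] → take Delhi Lagos (9); add Delhi.
Vertex order: Cairo, Riga, Tokyo, Oslo, Quito, Paris, Lagos, Delhi. The 6th vertex is Paris.

Paris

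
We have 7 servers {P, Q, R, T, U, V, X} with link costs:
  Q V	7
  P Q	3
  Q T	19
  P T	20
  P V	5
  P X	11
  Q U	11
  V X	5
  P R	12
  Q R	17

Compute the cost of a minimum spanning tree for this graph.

Kruskal: consider edges lightest-first.
P Q (3): add. Components now {X} {P,Q} {R} {V} {T} {U}
P V (5): add. Components now {X} {P,Q,V} {R} {T} {U}
V X (5): add. Components now {P,Q,V,X} {R} {T} {U}
Q V (7): skip — Q and V already connected.
P X (11): skip — X and P already connected.
Q U (11): add. Components now {P,Q,U,V,X} {R} {T}
P R (12): add. Components now {P,Q,R,U,V,X} {T}
Q R (17): skip — Q and R already connected.
Q T (19): add. Components now {P,Q,R,T,U,V,X}
MST edges: P Q, P V, V X, Q U, P R, Q T; total weight 3+5+5+11+12+19 = 55.

55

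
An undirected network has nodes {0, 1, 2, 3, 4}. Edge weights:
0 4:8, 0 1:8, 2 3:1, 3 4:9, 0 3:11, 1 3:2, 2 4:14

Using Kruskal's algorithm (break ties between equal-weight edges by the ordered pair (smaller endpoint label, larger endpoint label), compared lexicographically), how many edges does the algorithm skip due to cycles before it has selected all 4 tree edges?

Kruskal's algorithm — process edges by increasing weight (ties by edge label):
2 3 (1): add. Components now {0} {1} {2,3} {4}
1 3 (2): add. Components now {0} {1,2,3} {4}
0 1 (8): add. Components now {0,1,2,3} {4}
0 4 (8): add. Components now {0,1,2,3,4}
Edges rejected before the tree was complete: 0.

0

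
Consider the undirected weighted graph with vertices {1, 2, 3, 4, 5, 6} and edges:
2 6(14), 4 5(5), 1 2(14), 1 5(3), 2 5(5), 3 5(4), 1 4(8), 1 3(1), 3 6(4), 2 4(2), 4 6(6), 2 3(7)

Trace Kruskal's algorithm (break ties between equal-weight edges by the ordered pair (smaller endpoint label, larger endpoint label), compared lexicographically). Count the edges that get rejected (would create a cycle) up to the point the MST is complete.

Kruskal's algorithm — process edges by increasing weight (ties by edge label):
1 3 (1): add — endpoints in different components.
2 4 (2): add — endpoints in different components.
1 5 (3): add — endpoints in different components.
3 5 (4): skip — 3 and 5 already connected.
3 6 (4): add — endpoints in different components.
2 5 (5): add — endpoints in different components.
Edges rejected before the tree was complete: 1.

1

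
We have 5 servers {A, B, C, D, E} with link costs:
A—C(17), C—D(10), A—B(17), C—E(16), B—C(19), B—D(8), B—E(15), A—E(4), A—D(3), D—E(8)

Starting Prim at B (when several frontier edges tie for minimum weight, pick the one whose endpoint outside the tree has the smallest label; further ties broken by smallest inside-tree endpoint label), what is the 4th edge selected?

Grow the tree from B using Prim:
Step 1: frontier [B—D 8, B—E 15, A—B 17, B—C 19] → take B—D (8); add D.
Step 2: frontier [B—E 15, A—B 17, B—C 19, A—D 3, D—E 8, C—D 10] → take A—D (3); add A.
Step 3: frontier [A—E 4, A—C 17, B—E 15, B—C 19, D—E 8, C—D 10] → take A—E (4); add E.
Step 4: frontier [A—C 17, B—C 19, C—D 10, C—E 16] → take C—D (10); add C.
The 4th edge added is C—D.

C-D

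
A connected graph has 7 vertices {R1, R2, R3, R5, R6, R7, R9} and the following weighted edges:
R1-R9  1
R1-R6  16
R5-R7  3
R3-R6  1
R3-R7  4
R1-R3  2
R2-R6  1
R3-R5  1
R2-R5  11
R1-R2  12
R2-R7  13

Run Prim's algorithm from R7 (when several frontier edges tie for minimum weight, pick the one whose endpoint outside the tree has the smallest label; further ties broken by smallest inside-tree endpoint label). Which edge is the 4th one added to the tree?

Grow the tree from R7 using Prim:
Step 1: cheapest edge leaving the tree is R5-R7 (3); add R5.
Step 2: cheapest edge leaving the tree is R3-R5 (1); add R3.
Step 3: cheapest edge leaving the tree is R3-R6 (1); add R6.
Step 4: cheapest edge leaving the tree is R2-R6 (1); add R2.
Step 5: cheapest edge leaving the tree is R1-R3 (2); add R1.
Step 6: cheapest edge leaving the tree is R1-R9 (1); add R9.
The 4th edge added is R2-R6.

R2-R6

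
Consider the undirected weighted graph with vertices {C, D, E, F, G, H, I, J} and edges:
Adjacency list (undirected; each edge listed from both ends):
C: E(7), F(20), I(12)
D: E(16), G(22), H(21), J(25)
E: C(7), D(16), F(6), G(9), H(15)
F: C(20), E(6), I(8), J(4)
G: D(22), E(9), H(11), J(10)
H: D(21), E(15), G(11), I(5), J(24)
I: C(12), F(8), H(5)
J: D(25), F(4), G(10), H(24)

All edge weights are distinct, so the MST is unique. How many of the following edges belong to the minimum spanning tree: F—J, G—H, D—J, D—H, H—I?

Sort edges by weight, then run Kruskal:
F—J (4): add — endpoints in different components.
H—I (5): add — endpoints in different components.
E—F (6): add — endpoints in different components.
C—E (7): add — endpoints in different components.
F—I (8): add — endpoints in different components.
E—G (9): add — endpoints in different components.
G—J (10): skip — G and J already connected.
G—H (11): skip — G and H already connected.
C—I (12): skip — C and I already connected.
E—H (15): skip — E and H already connected.
D—E (16): add — endpoints in different components.
MST edge set: {F—J, H—I, E—F, C—E, F—I, E—G, D—E}.
Of the listed edges, {F—J, H—I} are in the MST → 2.

2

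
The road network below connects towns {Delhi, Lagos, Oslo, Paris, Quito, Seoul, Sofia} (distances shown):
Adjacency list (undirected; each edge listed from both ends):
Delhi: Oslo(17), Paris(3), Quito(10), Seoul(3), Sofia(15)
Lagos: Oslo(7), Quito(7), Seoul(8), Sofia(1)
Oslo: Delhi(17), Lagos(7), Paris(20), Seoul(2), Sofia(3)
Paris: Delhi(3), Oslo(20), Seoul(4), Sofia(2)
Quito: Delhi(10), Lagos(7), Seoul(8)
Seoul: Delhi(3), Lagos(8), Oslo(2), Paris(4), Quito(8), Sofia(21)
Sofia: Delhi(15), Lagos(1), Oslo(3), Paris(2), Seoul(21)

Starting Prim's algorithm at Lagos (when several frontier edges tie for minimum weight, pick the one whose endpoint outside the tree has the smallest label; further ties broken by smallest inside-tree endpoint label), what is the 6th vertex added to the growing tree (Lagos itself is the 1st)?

Prim's algorithm from Lagos:
Step 1: cheapest edge leaving the tree is Lagos-Sofia (1); add Sofia.
Step 2: cheapest edge leaving the tree is Paris-Sofia (2); add Paris.
Step 3: cheapest edge leaving the tree is Delhi-Paris (3); add Delhi.
Step 4: cheapest edge leaving the tree is Oslo-Sofia (3); add Oslo.
Step 5: cheapest edge leaving the tree is Oslo-Seoul (2); add Seoul.
Step 6: cheapest edge leaving the tree is Lagos-Quito (7); add Quito.
Vertex order: Lagos, Sofia, Paris, Delhi, Oslo, Seoul, Quito. The 6th vertex is Seoul.

Seoul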